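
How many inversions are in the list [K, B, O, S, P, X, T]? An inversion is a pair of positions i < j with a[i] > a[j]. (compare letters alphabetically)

3

Inversion pairs (indices are 0-based):
(0,1): K > B
(3,4): S > P
(5,6): X > T
That's 3 pairs.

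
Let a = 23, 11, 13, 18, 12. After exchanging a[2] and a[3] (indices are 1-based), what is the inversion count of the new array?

There are 7 inversions.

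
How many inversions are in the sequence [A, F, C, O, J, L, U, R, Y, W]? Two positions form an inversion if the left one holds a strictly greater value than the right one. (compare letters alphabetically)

There are 5 out-of-order pairs.

For each element, count later entries that are smaller:
A: 0
F: 1
C: 0
O: 2
J: 0
L: 0
U: 1
R: 0
Y: 1
W: 0
Sum: 0 + 1 + 0 + 2 + 0 + 0 + 1 + 0 + 1 + 0 = 5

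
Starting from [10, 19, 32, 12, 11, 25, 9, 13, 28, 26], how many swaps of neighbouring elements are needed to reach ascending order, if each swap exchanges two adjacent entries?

There are 18 swaps.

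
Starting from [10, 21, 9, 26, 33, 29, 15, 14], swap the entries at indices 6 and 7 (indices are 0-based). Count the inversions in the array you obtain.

Inversions: 11

Positions 6 and 7 hold 15 and 14; after swapping, the array is [10, 21, 9, 26, 33, 29, 14, 15].
For each element, count later entries that are smaller:
10 → 9 → 1
21 → 9, 14, 15 → 3
9 → none → 0
26 → 14, 15 → 2
33 → 29, 14, 15 → 3
29 → 14, 15 → 2
14 → none → 0
15 → none → 0
Sum: 1 + 3 + 0 + 2 + 3 + 2 + 0 + 0 = 11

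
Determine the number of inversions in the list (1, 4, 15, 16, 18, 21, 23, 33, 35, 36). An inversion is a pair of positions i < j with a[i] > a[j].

0

For each element, count later entries that are smaller:
1 → none → 0
4 → none → 0
15 → none → 0
16 → none → 0
18 → none → 0
21 → none → 0
23 → none → 0
33 → none → 0
35 → none → 0
36 → none → 0
Sum: 0 + 0 + 0 + 0 + 0 + 0 + 0 + 0 + 0 + 0 = 0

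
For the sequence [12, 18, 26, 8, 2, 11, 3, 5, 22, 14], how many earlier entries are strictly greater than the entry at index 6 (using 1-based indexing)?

The element at index 6 is 11.
Elements before it: 12, 18, 26, 8, 2
Those larger than 11: 12, 18, 26

3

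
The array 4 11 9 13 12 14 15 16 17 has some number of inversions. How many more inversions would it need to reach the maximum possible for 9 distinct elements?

Maximum inversions for 9 distinct elements is C(9, 2) = 9·8/2 = 36.
Current inversions — for each element, count later smaller elements:
4: 0
11: 1
9: 0
13: 1
12: 0
14: 0
15: 0
16: 0
17: 0
Current total: 0 + 1 + 0 + 1 + 0 + 0 + 0 + 0 + 0 = 2
Shortfall: 36 − 2 = 34

34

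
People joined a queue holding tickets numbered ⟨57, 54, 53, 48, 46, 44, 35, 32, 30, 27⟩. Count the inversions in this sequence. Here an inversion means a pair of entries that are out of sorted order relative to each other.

Count, for each position, how many later elements it exceeds:
57 → 54, 53, 48, 46, 44, 35, 32, 30, 27 → 9
54 → 53, 48, 46, 44, 35, 32, 30, 27 → 8
53 → 48, 46, 44, 35, 32, 30, 27 → 7
48 → 46, 44, 35, 32, 30, 27 → 6
46 → 44, 35, 32, 30, 27 → 5
44 → 35, 32, 30, 27 → 4
35 → 32, 30, 27 → 3
32 → 30, 27 → 2
30 → 27 → 1
27 → none → 0
Sum: 9 + 8 + 7 + 6 + 5 + 4 + 3 + 2 + 1 + 0 = 45

There are 45 out-of-order pairs.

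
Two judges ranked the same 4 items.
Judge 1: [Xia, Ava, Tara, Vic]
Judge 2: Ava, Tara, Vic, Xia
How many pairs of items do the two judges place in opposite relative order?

3

Assign each item its position (1..4) in the first ordering, then rewrite the second ordering as that position sequence:
positions: Xia→1, Ava→2, Tara→3, Vic→4
second ordering as positions: [2, 3, 4, 1]
Discordant pairs = inversions in this position sequence.
2: 1 → 1
3: 1 → 1
4: 1 → 1
1: 0
Total: 1 + 1 + 1 + 0 = 3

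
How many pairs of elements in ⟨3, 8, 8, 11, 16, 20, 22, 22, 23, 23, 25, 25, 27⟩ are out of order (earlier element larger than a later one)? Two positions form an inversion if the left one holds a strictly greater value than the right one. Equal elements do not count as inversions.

Count, for each position, how many later elements it exceeds:
3 → none → 0
8 → none → 0
8 → none → 0
11 → none → 0
16 → none → 0
20 → none → 0
22 → none → 0
22 → none → 0
23 → none → 0
23 → none → 0
25 → none → 0
25 → none → 0
27 → none → 0
Sum: 0 + 0 + 0 + 0 + 0 + 0 + 0 + 0 + 0 + 0 + 0 + 0 + 0 = 0

0 out-of-order pairs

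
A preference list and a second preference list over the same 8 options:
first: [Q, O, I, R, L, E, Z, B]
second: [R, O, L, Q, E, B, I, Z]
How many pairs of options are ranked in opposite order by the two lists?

Assign each item its position (1..8) in the first ordering, then rewrite the second ordering as that position sequence:
positions: Q→1, O→2, I→3, R→4, L→5, E→6, Z→7, B→8
second ordering as positions: [4, 2, 5, 1, 6, 8, 3, 7]
Discordant pairs = inversions in this position sequence.
4: 2, 1, 3 → 3
2: 1 → 1
5: 1, 3 → 2
1: 0
6: 3 → 1
8: 3, 7 → 2
3: 0
7: 0
Total: 3 + 1 + 2 + 0 + 1 + 2 + 0 + 0 = 9

9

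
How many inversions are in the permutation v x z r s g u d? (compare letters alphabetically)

21 out-of-order pairs

Element-by-element contributions:
v → r, s, g, u, d → 5
x → r, s, g, u, d → 5
z → r, s, g, u, d → 5
r → g, d → 2
s → g, d → 2
g → d → 1
u → d → 1
d → none → 0
Sum: 5 + 5 + 5 + 2 + 2 + 1 + 1 + 0 = 21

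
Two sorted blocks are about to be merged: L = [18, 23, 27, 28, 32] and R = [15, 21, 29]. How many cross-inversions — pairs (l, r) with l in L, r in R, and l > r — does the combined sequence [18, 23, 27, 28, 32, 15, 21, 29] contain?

Count, for every r in R, how many entries of L exceed r:
r = 15: 18, 23, 27, 28, 32 → 5
r = 21: 23, 27, 28, 32 → 4
r = 29: 32 → 1
Cross-inversions: 5 + 4 + 1 = 10

10 cross-inversions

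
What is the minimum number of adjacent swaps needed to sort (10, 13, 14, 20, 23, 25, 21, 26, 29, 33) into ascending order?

There are 2 adjacent swaps.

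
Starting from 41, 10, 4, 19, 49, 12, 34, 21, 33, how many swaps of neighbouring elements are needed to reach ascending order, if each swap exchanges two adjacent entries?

15 adjacent swaps

Each adjacent swap fixes exactly one inversion, so the minimum swap count equals the number of inversions.
Count inversions — for each element, later elements that are smaller:
41: 10, 4, 19, 12, 34, 21, 33 → 7
10: 4 → 1
4: none → 0
19: 12 → 1
49: 12, 34, 21, 33 → 4
12: none → 0
34: 21, 33 → 2
21: none → 0
33: none → 0
Total inversions: 7 + 1 + 0 + 1 + 4 + 0 + 2 + 0 + 0 = 15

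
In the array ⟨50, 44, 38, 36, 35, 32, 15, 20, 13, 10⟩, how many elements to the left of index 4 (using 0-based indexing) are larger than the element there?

4

The element at index 4 is 35.
Elements before it: 50, 44, 38, 36
Those larger than 35: 50, 44, 38, 36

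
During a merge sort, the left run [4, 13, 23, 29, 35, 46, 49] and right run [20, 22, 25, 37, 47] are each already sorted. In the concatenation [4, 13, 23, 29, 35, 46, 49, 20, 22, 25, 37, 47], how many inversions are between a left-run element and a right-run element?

17

Take each right-half value and tally the left-half values above it:
r = 20: 23, 29, 35, 46, 49 → 5
r = 22: 23, 29, 35, 46, 49 → 5
r = 25: 29, 35, 46, 49 → 4
r = 37: 46, 49 → 2
r = 47: 49 → 1
Cross-inversions: 5 + 5 + 4 + 2 + 1 = 17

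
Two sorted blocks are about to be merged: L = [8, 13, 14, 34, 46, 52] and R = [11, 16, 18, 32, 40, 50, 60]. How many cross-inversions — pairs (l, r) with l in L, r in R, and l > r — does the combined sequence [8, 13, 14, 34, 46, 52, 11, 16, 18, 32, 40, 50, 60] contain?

Cross-inversions: 17

For each element r of the right run, count left-run elements greater than r:
r = 11: 13, 14, 34, 46, 52 → 5
r = 16: 34, 46, 52 → 3
r = 18: 34, 46, 52 → 3
r = 32: 34, 46, 52 → 3
r = 40: 46, 52 → 2
r = 50: 52 → 1
r = 60: none → 0
Cross-inversions: 5 + 3 + 3 + 3 + 2 + 1 + 0 = 17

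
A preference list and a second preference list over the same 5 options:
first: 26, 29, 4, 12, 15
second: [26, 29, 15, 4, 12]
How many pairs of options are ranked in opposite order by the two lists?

Assign each item its position (1..5) in the first ordering, then rewrite the second ordering as that position sequence:
positions: 26→1, 29→2, 4→3, 12→4, 15→5
second ordering as positions: [1, 2, 5, 3, 4]
Discordant pairs = inversions in this position sequence.
1: 0
2: 0
5: 3, 4 → 2
3: 0
4: 0
Total: 0 + 0 + 2 + 0 + 0 = 2

2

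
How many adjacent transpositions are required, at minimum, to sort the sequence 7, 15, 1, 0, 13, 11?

8

Minimum adjacent swaps = number of inversions (each swap of adjacent out-of-order elements removes one inversion and no swap can remove more).
Count inversions — for each element, later elements that are smaller:
7: 1, 0 → 2
15: 1, 0, 13, 11 → 4
1: 0 → 1
0: none → 0
13: 11 → 1
11: none → 0
Total inversions: 2 + 4 + 1 + 0 + 1 + 0 = 8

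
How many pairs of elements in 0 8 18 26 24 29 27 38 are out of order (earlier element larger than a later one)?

2 inversions

Count, for each position, how many later elements it exceeds:
0 → none → 0
8 → none → 0
18 → none → 0
26 → 24 → 1
24 → none → 0
29 → 27 → 1
27 → none → 0
38 → none → 0
Sum: 0 + 0 + 0 + 1 + 0 + 1 + 0 + 0 = 2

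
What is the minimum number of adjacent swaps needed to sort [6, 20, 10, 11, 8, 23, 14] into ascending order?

The minimum number of adjacent swaps to sort an array equals its inversion count, since every such swap removes exactly one inversion.
Count inversions — for each element, later elements that are smaller:
6: none → 0
20: 10, 11, 8, 14 → 4
10: 8 → 1
11: 8 → 1
8: none → 0
23: 14 → 1
14: none → 0
Total inversions: 0 + 4 + 1 + 1 + 0 + 1 + 0 = 7

There are 7 swaps.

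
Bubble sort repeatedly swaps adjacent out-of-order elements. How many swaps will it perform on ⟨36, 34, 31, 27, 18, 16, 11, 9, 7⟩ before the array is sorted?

Each adjacent swap fixes exactly one inversion, so the minimum swap count equals the number of inversions.
Count inversions — for each element, later elements that are smaller:
36: 34, 31, 27, 18, 16, 11, 9, 7 → 8
34: 31, 27, 18, 16, 11, 9, 7 → 7
31: 27, 18, 16, 11, 9, 7 → 6
27: 18, 16, 11, 9, 7 → 5
18: 16, 11, 9, 7 → 4
16: 11, 9, 7 → 3
11: 9, 7 → 2
9: 7 → 1
7: none → 0
Total inversions: 8 + 7 + 6 + 5 + 4 + 3 + 2 + 1 + 0 = 36

36 swaps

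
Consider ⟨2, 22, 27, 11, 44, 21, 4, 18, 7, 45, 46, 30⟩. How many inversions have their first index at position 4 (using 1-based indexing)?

2

The element at index 4 is 11.
Elements after it: 44, 21, 4, 18, 7, 45, 46, 30
Those smaller than 11: 4, 7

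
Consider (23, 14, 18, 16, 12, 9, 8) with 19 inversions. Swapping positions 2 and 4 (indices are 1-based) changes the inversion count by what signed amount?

+1

Positions 2 and 4 hold 14 and 16; after swapping, the array is [23, 16, 18, 14, 12, 9, 8].
Count, for each position, how many later elements it exceeds:
23 → 16, 18, 14, 12, 9, 8 → 6
16 → 14, 12, 9, 8 → 4
18 → 14, 12, 9, 8 → 4
14 → 12, 9, 8 → 3
12 → 9, 8 → 2
9 → 8 → 1
8 → none → 0
Sum: 6 + 4 + 4 + 3 + 2 + 1 + 0 = 20
Change: 20 − 19 = +1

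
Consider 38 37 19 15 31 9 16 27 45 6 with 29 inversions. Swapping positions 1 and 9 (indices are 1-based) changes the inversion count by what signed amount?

+1

Positions 1 and 9 hold 38 and 45; after swapping, the array is [45, 37, 19, 15, 31, 9, 16, 27, 38, 6].
Count, for each position, how many later elements it exceeds:
45 → 37, 19, 15, 31, 9, 16, 27, 38, 6 → 9
37 → 19, 15, 31, 9, 16, 27, 6 → 7
19 → 15, 9, 16, 6 → 4
15 → 9, 6 → 2
31 → 9, 16, 27, 6 → 4
9 → 6 → 1
16 → 6 → 1
27 → 6 → 1
38 → 6 → 1
6 → none → 0
Sum: 9 + 7 + 4 + 2 + 4 + 1 + 1 + 1 + 1 + 0 = 30
Change: 30 − 29 = +1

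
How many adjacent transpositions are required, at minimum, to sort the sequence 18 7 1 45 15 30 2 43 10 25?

There are 20 adjacent swaps.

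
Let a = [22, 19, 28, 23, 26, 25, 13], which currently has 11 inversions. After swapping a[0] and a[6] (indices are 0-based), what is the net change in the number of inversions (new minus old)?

Positions 0 and 6 hold 22 and 13; after swapping, the array is [13, 19, 28, 23, 26, 25, 22].
Count, for each position, how many later elements it exceeds:
13: 0
19: 0
28: 4
23: 1
26: 2
25: 1
22: 0
Sum: 0 + 0 + 4 + 1 + 2 + 1 + 0 = 8
Change: 8 − 11 = -3

-3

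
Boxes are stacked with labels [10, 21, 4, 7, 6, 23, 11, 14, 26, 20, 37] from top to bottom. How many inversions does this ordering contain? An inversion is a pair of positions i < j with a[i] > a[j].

Sweep left to right; for each value list the smaller values that follow it:
10 → 4, 7, 6 → 3
21 → 4, 7, 6, 11, 14, 20 → 6
4 → none → 0
7 → 6 → 1
6 → none → 0
23 → 11, 14, 20 → 3
11 → none → 0
14 → none → 0
26 → 20 → 1
20 → none → 0
37 → none → 0
Sum: 3 + 6 + 0 + 1 + 0 + 3 + 0 + 0 + 1 + 0 + 0 = 14

14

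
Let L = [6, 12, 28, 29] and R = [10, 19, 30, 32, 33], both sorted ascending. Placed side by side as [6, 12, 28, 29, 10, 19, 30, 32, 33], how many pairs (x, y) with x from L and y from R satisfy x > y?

5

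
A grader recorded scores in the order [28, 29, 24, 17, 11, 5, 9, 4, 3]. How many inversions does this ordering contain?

Out-of-order pairs: 34

Sweep left to right; for each value list the smaller values that follow it:
28: 7
29: 7
24: 6
17: 5
11: 4
5: 2
9: 2
4: 1
3: 0
Sum: 7 + 7 + 6 + 5 + 4 + 2 + 2 + 1 + 0 = 34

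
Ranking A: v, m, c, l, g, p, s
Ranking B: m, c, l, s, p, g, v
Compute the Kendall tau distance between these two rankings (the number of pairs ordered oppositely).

Assign each item its position (1..7) in the first ordering, then rewrite the second ordering as that position sequence:
positions: v→1, m→2, c→3, l→4, g→5, p→6, s→7
second ordering as positions: [2, 3, 4, 7, 6, 5, 1]
Discordant pairs = inversions in this position sequence.
2: 1 → 1
3: 1 → 1
4: 1 → 1
7: 6, 5, 1 → 3
6: 5, 1 → 2
5: 1 → 1
1: 0
Total: 1 + 1 + 1 + 3 + 2 + 1 + 0 = 9

Discordant pairs: 9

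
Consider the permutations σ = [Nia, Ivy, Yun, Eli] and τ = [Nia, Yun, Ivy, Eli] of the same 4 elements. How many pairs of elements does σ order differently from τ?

1

Assign each item its position (1..4) in the first ordering, then rewrite the second ordering as that position sequence:
positions: Nia→1, Ivy→2, Yun→3, Eli→4
second ordering as positions: [1, 3, 2, 4]
Discordant pairs = inversions in this position sequence.
1: 0
3: 2 → 1
2: 0
4: 0
Total: 0 + 1 + 0 + 0 = 1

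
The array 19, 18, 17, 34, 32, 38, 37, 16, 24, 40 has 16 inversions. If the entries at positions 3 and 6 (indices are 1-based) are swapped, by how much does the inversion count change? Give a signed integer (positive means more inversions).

Positions 3 and 6 hold 17 and 38; after swapping, the array is [19, 18, 38, 34, 32, 17, 37, 16, 24, 40].
Sweep left to right; for each value list the smaller values that follow it:
19 → 18, 17, 16 → 3
18 → 17, 16 → 2
38 → 34, 32, 17, 37, 16, 24 → 6
34 → 32, 17, 16, 24 → 4
32 → 17, 16, 24 → 3
17 → 16 → 1
37 → 16, 24 → 2
16 → none → 0
24 → none → 0
40 → none → 0
Sum: 3 + 2 + 6 + 4 + 3 + 1 + 2 + 0 + 0 + 0 = 21
Change: 21 − 16 = +5

+5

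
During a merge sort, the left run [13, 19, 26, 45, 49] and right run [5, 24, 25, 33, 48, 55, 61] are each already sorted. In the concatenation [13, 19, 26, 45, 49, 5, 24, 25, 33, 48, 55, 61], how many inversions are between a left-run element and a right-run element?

14 split inversions

Take each right-half value and tally the left-half values above it:
r = 5: 13, 19, 26, 45, 49 → 5
r = 24: 26, 45, 49 → 3
r = 25: 26, 45, 49 → 3
r = 33: 45, 49 → 2
r = 48: 49 → 1
r = 55: none → 0
r = 61: none → 0
Cross-inversions: 5 + 3 + 3 + 2 + 1 + 0 + 0 = 14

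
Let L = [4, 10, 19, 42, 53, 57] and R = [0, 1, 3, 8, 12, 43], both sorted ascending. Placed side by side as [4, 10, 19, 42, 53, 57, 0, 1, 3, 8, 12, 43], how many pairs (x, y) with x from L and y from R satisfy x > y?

Split inversions: 29

For each element r of the right run, count left-run elements greater than r:
r = 0: 4, 10, 19, 42, 53, 57 → 6
r = 1: 4, 10, 19, 42, 53, 57 → 6
r = 3: 4, 10, 19, 42, 53, 57 → 6
r = 8: 10, 19, 42, 53, 57 → 5
r = 12: 19, 42, 53, 57 → 4
r = 43: 53, 57 → 2
Cross-inversions: 6 + 6 + 6 + 5 + 4 + 2 = 29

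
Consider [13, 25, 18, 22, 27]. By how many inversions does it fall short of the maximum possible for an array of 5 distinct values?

8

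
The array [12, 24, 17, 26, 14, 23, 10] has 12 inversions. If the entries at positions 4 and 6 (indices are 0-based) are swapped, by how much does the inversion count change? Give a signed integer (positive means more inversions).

-1

Positions 4 and 6 hold 14 and 10; after swapping, the array is [12, 24, 17, 26, 10, 23, 14].
Count, for each position, how many later elements it exceeds:
12: 1
24: 4
17: 2
26: 3
10: 0
23: 1
14: 0
Sum: 1 + 4 + 2 + 3 + 0 + 1 + 0 = 11
Change: 11 − 12 = -1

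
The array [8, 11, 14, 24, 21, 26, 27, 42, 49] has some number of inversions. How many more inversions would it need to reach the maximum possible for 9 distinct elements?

35

Maximum inversions for 9 distinct elements is C(9, 2) = 9·8/2 = 36.
Current inversions — for each element, count later smaller elements:
8: 0
11: 0
14: 0
24: 1
21: 0
26: 0
27: 0
42: 0
49: 0
Current total: 0 + 0 + 0 + 1 + 0 + 0 + 0 + 0 + 0 = 1
Shortfall: 36 − 1 = 35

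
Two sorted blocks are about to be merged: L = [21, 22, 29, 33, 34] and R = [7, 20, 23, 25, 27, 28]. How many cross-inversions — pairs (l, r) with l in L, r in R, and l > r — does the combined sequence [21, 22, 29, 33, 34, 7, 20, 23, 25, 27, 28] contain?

There are 22 split inversions.

For each element r of the right run, count left-run elements greater than r:
r = 7: 21, 22, 29, 33, 34 → 5
r = 20: 21, 22, 29, 33, 34 → 5
r = 23: 29, 33, 34 → 3
r = 25: 29, 33, 34 → 3
r = 27: 29, 33, 34 → 3
r = 28: 29, 33, 34 → 3
Cross-inversions: 5 + 5 + 3 + 3 + 3 + 3 = 22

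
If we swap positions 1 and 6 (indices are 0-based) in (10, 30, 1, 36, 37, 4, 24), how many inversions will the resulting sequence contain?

8 inversions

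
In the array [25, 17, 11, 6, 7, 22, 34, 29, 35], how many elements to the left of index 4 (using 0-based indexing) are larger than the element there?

3 such elements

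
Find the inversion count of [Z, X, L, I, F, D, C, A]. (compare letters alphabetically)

Count, for each position, how many later elements it exceeds:
Z: 7
X: 6
L: 5
I: 4
F: 3
D: 2
C: 1
A: 0
Sum: 7 + 6 + 5 + 4 + 3 + 2 + 1 + 0 = 28

Out-of-order pairs: 28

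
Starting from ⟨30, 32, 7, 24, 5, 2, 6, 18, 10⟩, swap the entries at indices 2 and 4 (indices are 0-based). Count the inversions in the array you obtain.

Inversions: 23

Positions 2 and 4 hold 7 and 5; after swapping, the array is [30, 32, 5, 24, 7, 2, 6, 18, 10].
For each element, count later entries that are smaller:
30 → 5, 24, 7, 2, 6, 18, 10 → 7
32 → 5, 24, 7, 2, 6, 18, 10 → 7
5 → 2 → 1
24 → 7, 2, 6, 18, 10 → 5
7 → 2, 6 → 2
2 → none → 0
6 → none → 0
18 → 10 → 1
10 → none → 0
Sum: 7 + 7 + 1 + 5 + 2 + 0 + 0 + 1 + 0 = 23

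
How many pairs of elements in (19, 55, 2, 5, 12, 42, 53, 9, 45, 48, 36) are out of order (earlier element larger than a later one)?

22

For each element, count later entries that are smaller:
19 → 2, 5, 12, 9 → 4
55 → 2, 5, 12, 42, 53, 9, 45, 48, 36 → 9
2 → none → 0
5 → none → 0
12 → 9 → 1
42 → 9, 36 → 2
53 → 9, 45, 48, 36 → 4
9 → none → 0
45 → 36 → 1
48 → 36 → 1
36 → none → 0
Sum: 4 + 9 + 0 + 0 + 1 + 2 + 4 + 0 + 1 + 1 + 0 = 22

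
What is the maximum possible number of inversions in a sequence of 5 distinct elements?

A reversed (strictly descending) arrangement makes every pair an inversion, giving C(5, 2) inversions.
C(5, 2) = 5·4/2 = 10

10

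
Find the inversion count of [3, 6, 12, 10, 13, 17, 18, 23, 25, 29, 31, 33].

Count, for each position, how many later elements it exceeds:
3 → none → 0
6 → none → 0
12 → 10 → 1
10 → none → 0
13 → none → 0
17 → none → 0
18 → none → 0
23 → none → 0
25 → none → 0
29 → none → 0
31 → none → 0
33 → none → 0
Sum: 0 + 0 + 1 + 0 + 0 + 0 + 0 + 0 + 0 + 0 + 0 + 0 = 1

There is 1 inversion.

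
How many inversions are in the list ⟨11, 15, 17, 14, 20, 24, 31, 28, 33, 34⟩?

3

Count, for each position, how many later elements it exceeds:
11 → none → 0
15 → 14 → 1
17 → 14 → 1
14 → none → 0
20 → none → 0
24 → none → 0
31 → 28 → 1
28 → none → 0
33 → none → 0
34 → none → 0
Sum: 0 + 1 + 1 + 0 + 0 + 0 + 1 + 0 + 0 + 0 = 3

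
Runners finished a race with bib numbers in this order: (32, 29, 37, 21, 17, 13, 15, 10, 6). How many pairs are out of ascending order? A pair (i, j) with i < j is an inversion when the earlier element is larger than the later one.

Sweep left to right; for each value list the smaller values that follow it:
32: 7
29: 6
37: 6
21: 5
17: 4
13: 2
15: 2
10: 1
6: 0
Sum: 7 + 6 + 6 + 5 + 4 + 2 + 2 + 1 + 0 = 33

33 out-of-order pairs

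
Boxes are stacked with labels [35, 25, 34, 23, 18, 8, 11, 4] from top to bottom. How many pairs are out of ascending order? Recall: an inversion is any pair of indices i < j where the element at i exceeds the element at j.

Inversions: 26

For each element, count later entries that are smaller:
35: 7
25: 5
34: 5
23: 4
18: 3
8: 1
11: 1
4: 0
Sum: 7 + 5 + 5 + 4 + 3 + 1 + 1 + 0 = 26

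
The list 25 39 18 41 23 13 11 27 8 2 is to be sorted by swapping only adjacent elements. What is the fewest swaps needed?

35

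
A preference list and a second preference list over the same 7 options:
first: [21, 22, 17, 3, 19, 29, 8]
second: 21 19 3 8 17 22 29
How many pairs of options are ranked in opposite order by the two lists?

Assign each item its position (1..7) in the first ordering, then rewrite the second ordering as that position sequence:
positions: 21→1, 22→2, 17→3, 3→4, 19→5, 29→6, 8→7
second ordering as positions: [1, 5, 4, 7, 3, 2, 6]
Discordant pairs = inversions in this position sequence.
1: 0
5: 4, 3, 2 → 3
4: 3, 2 → 2
7: 3, 2, 6 → 3
3: 2 → 1
2: 0
6: 0
Total: 0 + 3 + 2 + 3 + 1 + 0 + 0 = 9

Pairs: 9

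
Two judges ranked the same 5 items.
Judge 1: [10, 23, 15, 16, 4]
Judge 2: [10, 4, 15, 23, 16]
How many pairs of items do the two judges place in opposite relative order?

4 discordant pairs

Assign each item its position (1..5) in the first ordering, then rewrite the second ordering as that position sequence:
positions: 10→1, 23→2, 15→3, 16→4, 4→5
second ordering as positions: [1, 5, 3, 2, 4]
Discordant pairs = inversions in this position sequence.
1: 0
5: 3, 2, 4 → 3
3: 2 → 1
2: 0
4: 0
Total: 0 + 3 + 1 + 0 + 0 = 4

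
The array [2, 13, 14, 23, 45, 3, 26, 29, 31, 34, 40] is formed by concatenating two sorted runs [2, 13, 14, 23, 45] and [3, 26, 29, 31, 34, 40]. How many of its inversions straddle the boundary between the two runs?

Split inversions: 9

For each element r of the right run, count left-run elements greater than r:
r = 3: 13, 14, 23, 45 → 4
r = 26: 45 → 1
r = 29: 45 → 1
r = 31: 45 → 1
r = 34: 45 → 1
r = 40: 45 → 1
Cross-inversions: 4 + 1 + 1 + 1 + 1 + 1 = 9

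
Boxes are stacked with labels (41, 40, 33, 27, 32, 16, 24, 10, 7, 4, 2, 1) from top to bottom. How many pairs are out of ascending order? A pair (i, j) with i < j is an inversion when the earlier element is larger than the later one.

64

For each element, count later entries that are smaller:
41: 11
40: 10
33: 9
27: 7
32: 7
16: 5
24: 5
10: 4
7: 3
4: 2
2: 1
1: 0
Sum: 11 + 10 + 9 + 7 + 7 + 5 + 5 + 4 + 3 + 2 + 1 + 0 = 64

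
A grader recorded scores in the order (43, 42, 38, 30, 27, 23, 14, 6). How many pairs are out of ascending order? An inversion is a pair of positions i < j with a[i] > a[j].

Count, for each position, how many later elements it exceeds:
43 → 42, 38, 30, 27, 23, 14, 6 → 7
42 → 38, 30, 27, 23, 14, 6 → 6
38 → 30, 27, 23, 14, 6 → 5
30 → 27, 23, 14, 6 → 4
27 → 23, 14, 6 → 3
23 → 14, 6 → 2
14 → 6 → 1
6 → none → 0
Sum: 7 + 6 + 5 + 4 + 3 + 2 + 1 + 0 = 28

28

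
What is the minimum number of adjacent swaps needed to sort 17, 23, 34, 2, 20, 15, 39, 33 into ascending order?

Minimum adjacent swaps = number of inversions (each swap of adjacent out-of-order elements removes one inversion and no swap can remove more).
Count inversions — for each element, later elements that are smaller:
17: 2, 15 → 2
23: 2, 20, 15 → 3
34: 2, 20, 15, 33 → 4
2: none → 0
20: 15 → 1
15: none → 0
39: 33 → 1
33: none → 0
Total inversions: 2 + 3 + 4 + 0 + 1 + 0 + 1 + 0 = 11

11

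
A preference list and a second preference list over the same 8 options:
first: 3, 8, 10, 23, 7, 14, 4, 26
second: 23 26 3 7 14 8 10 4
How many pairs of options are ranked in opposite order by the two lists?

Assign each item its position (1..8) in the first ordering, then rewrite the second ordering as that position sequence:
positions: 3→1, 8→2, 10→3, 23→4, 7→5, 14→6, 4→7, 26→8
second ordering as positions: [4, 8, 1, 5, 6, 2, 3, 7]
Discordant pairs = inversions in this position sequence.
4: 1, 2, 3 → 3
8: 1, 5, 6, 2, 3, 7 → 6
1: 0
5: 2, 3 → 2
6: 2, 3 → 2
2: 0
3: 0
7: 0
Total: 3 + 6 + 0 + 2 + 2 + 0 + 0 + 0 = 13

13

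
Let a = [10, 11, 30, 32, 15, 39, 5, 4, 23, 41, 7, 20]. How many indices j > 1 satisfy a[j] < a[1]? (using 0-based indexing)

3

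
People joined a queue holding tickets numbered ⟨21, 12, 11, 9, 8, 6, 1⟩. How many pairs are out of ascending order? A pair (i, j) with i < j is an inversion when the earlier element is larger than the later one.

Out-of-order pairs: 21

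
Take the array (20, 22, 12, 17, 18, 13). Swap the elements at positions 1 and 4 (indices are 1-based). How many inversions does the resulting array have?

Positions 1 and 4 hold 20 and 17; after swapping, the array is [17, 22, 12, 20, 18, 13].
Count, for each position, how many later elements it exceeds:
17 → 12, 13 → 2
22 → 12, 20, 18, 13 → 4
12 → none → 0
20 → 18, 13 → 2
18 → 13 → 1
13 → none → 0
Sum: 2 + 4 + 0 + 2 + 1 + 0 = 9

9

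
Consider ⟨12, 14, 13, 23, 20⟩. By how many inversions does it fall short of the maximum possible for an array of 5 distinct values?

8

Maximum inversions for 5 distinct elements is C(5, 2) = 5·4/2 = 10.
Current inversions — for each element, count later smaller elements:
12: 0
14: 1
13: 0
23: 1
20: 0
Current total: 0 + 1 + 0 + 1 + 0 = 2
Shortfall: 10 − 2 = 8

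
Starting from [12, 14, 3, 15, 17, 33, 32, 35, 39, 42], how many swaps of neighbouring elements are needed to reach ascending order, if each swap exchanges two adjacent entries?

3

The minimum number of adjacent swaps to sort an array equals its inversion count, since every such swap removes exactly one inversion.
Count inversions — for each element, later elements that are smaller:
12: 3 → 1
14: 3 → 1
3: none → 0
15: none → 0
17: none → 0
33: 32 → 1
32: none → 0
35: none → 0
39: none → 0
42: none → 0
Total inversions: 1 + 1 + 0 + 0 + 0 + 1 + 0 + 0 + 0 + 0 = 3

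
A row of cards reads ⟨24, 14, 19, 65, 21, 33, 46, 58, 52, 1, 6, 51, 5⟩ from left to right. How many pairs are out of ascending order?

41 out-of-order pairs

Element-by-element contributions:
24 → 14, 19, 21, 1, 6, 5 → 6
14 → 1, 6, 5 → 3
19 → 1, 6, 5 → 3
65 → 21, 33, 46, 58, 52, 1, 6, 51, 5 → 9
21 → 1, 6, 5 → 3
33 → 1, 6, 5 → 3
46 → 1, 6, 5 → 3
58 → 52, 1, 6, 51, 5 → 5
52 → 1, 6, 51, 5 → 4
1 → none → 0
6 → 5 → 1
51 → 5 → 1
5 → none → 0
Sum: 6 + 3 + 3 + 9 + 3 + 3 + 3 + 5 + 4 + 0 + 1 + 1 + 0 = 41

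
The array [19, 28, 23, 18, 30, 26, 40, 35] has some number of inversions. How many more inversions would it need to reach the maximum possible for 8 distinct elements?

Maximum inversions for 8 distinct elements is C(8, 2) = 8·7/2 = 28.
Current inversions — for each element, count later smaller elements:
19: 1
28: 3
23: 1
18: 0
30: 1
26: 0
40: 1
35: 0
Current total: 1 + 3 + 1 + 0 + 1 + 0 + 1 + 0 = 7
Shortfall: 28 − 7 = 21

21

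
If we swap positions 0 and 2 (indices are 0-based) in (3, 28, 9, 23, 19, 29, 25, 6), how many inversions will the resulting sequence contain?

Positions 0 and 2 hold 3 and 9; after swapping, the array is [9, 28, 3, 23, 19, 29, 25, 6].
Element-by-element contributions:
9: 2
28: 5
3: 0
23: 2
19: 1
29: 2
25: 1
6: 0
Sum: 2 + 5 + 0 + 2 + 1 + 2 + 1 + 0 = 13

13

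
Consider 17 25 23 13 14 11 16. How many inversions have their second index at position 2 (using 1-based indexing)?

0

The element at index 2 is 25.
Elements before it: 17
None of them are larger than 25.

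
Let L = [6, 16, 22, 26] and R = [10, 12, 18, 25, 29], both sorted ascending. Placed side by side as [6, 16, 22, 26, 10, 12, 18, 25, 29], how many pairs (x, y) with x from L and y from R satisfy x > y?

For each element r of the right run, count left-run elements greater than r:
r = 10: 16, 22, 26 → 3
r = 12: 16, 22, 26 → 3
r = 18: 22, 26 → 2
r = 25: 26 → 1
r = 29: none → 0
Cross-inversions: 3 + 3 + 2 + 1 + 0 = 9

9 split inversions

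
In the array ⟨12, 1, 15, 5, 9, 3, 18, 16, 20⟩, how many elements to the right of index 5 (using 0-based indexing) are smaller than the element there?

0

The element at index 5 is 3.
Elements after it: 18, 16, 20
None of them are smaller than 3.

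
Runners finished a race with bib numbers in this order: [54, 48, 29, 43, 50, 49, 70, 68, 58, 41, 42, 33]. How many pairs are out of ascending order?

Inversions: 37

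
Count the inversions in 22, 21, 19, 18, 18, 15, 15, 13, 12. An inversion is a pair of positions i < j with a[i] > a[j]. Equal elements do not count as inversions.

Out-of-order pairs: 34

Count, for each position, how many later elements it exceeds:
22: 8
21: 7
19: 6
18: 4
18: 4
15: 2
15: 2
13: 1
12: 0
Sum: 8 + 7 + 6 + 4 + 4 + 2 + 2 + 1 + 0 = 34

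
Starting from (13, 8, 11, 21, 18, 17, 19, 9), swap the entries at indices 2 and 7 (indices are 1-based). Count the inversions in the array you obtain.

19 inversions

Positions 2 and 7 hold 8 and 19; after swapping, the array is [13, 19, 11, 21, 18, 17, 8, 9].
Sweep left to right; for each value list the smaller values that follow it:
13 → 11, 8, 9 → 3
19 → 11, 18, 17, 8, 9 → 5
11 → 8, 9 → 2
21 → 18, 17, 8, 9 → 4
18 → 17, 8, 9 → 3
17 → 8, 9 → 2
8 → none → 0
9 → none → 0
Sum: 3 + 5 + 2 + 4 + 3 + 2 + 0 + 0 = 19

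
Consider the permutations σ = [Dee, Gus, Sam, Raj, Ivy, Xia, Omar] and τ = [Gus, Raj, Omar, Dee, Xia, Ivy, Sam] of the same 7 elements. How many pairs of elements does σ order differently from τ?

Assign each item its position (1..7) in the first ordering, then rewrite the second ordering as that position sequence:
positions: Dee→1, Gus→2, Sam→3, Raj→4, Ivy→5, Xia→6, Omar→7
second ordering as positions: [2, 4, 7, 1, 6, 5, 3]
Discordant pairs = inversions in this position sequence.
2: 1 → 1
4: 1, 3 → 2
7: 1, 6, 5, 3 → 4
1: 0
6: 5, 3 → 2
5: 3 → 1
3: 0
Total: 1 + 2 + 4 + 0 + 2 + 1 + 0 = 10

10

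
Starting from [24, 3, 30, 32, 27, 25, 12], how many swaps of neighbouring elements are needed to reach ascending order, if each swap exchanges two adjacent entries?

Each adjacent swap fixes exactly one inversion, so the minimum swap count equals the number of inversions.
Count inversions — for each element, later elements that are smaller:
24: 3, 12 → 2
3: none → 0
30: 27, 25, 12 → 3
32: 27, 25, 12 → 3
27: 25, 12 → 2
25: 12 → 1
12: none → 0
Total inversions: 2 + 0 + 3 + 3 + 2 + 1 + 0 = 11

11 swaps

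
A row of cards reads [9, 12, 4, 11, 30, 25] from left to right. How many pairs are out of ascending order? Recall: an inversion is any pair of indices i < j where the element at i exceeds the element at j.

4

Out-of-order index pairs (1-indexed):
(1,3): 9 > 4
(2,3): 12 > 4
(2,4): 12 > 11
(5,6): 30 > 25
That's 4 pairs.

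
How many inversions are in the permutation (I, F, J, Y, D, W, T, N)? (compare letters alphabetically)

11 inversions

Sweep left to right; for each value list the smaller values that follow it:
I: 2
F: 1
J: 1
Y: 4
D: 0
W: 2
T: 1
N: 0
Sum: 2 + 1 + 1 + 4 + 0 + 2 + 1 + 0 = 11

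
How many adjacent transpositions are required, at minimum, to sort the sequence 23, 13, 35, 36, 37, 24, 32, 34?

10 swaps

Minimum adjacent swaps = number of inversions (each swap of adjacent out-of-order elements removes one inversion and no swap can remove more).
Count inversions — for each element, later elements that are smaller:
23: 13 → 1
13: none → 0
35: 24, 32, 34 → 3
36: 24, 32, 34 → 3
37: 24, 32, 34 → 3
24: none → 0
32: none → 0
34: none → 0
Total inversions: 1 + 0 + 3 + 3 + 3 + 0 + 0 + 0 = 10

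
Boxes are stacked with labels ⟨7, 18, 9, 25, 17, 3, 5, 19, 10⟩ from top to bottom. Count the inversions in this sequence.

18

For each element, count later entries that are smaller:
7 → 3, 5 → 2
18 → 9, 17, 3, 5, 10 → 5
9 → 3, 5 → 2
25 → 17, 3, 5, 19, 10 → 5
17 → 3, 5, 10 → 3
3 → none → 0
5 → none → 0
19 → 10 → 1
10 → none → 0
Sum: 2 + 5 + 2 + 5 + 3 + 0 + 0 + 1 + 0 = 18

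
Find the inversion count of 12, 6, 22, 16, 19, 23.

There are 3 out-of-order pairs.

Sweep left to right; for each value list the smaller values that follow it:
12: 1
6: 0
22: 2
16: 0
19: 0
23: 0
Sum: 1 + 0 + 2 + 0 + 0 + 0 = 3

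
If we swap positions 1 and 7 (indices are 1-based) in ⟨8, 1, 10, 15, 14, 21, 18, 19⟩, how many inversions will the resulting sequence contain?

11

Positions 1 and 7 hold 8 and 18; after swapping, the array is [18, 1, 10, 15, 14, 21, 8, 19].
Element-by-element contributions:
18: 5
1: 0
10: 1
15: 2
14: 1
21: 2
8: 0
19: 0
Sum: 5 + 0 + 1 + 2 + 1 + 2 + 0 + 0 = 11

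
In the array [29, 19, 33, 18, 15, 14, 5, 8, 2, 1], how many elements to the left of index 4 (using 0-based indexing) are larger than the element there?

The element at index 4 is 15.
Elements before it: 29, 19, 33, 18
Those larger than 15: 29, 19, 33, 18

4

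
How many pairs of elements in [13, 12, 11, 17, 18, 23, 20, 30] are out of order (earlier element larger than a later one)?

Sweep left to right; for each value list the smaller values that follow it:
13: 2
12: 1
11: 0
17: 0
18: 0
23: 1
20: 0
30: 0
Sum: 2 + 1 + 0 + 0 + 0 + 1 + 0 + 0 = 4

There are 4 inversions.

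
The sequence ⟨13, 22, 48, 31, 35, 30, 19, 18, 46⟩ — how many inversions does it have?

Count, for each position, how many later elements it exceeds:
13: 0
22: 2
48: 6
31: 3
35: 3
30: 2
19: 1
18: 0
46: 0
Sum: 0 + 2 + 6 + 3 + 3 + 2 + 1 + 0 + 0 = 17

There are 17 inversions.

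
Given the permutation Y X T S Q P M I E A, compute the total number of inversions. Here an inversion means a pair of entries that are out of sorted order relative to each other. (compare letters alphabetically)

45

Count, for each position, how many later elements it exceeds:
Y → X, T, S, Q, P, M, I, E, A → 9
X → T, S, Q, P, M, I, E, A → 8
T → S, Q, P, M, I, E, A → 7
S → Q, P, M, I, E, A → 6
Q → P, M, I, E, A → 5
P → M, I, E, A → 4
M → I, E, A → 3
I → E, A → 2
E → A → 1
A → none → 0
Sum: 9 + 8 + 7 + 6 + 5 + 4 + 3 + 2 + 1 + 0 = 45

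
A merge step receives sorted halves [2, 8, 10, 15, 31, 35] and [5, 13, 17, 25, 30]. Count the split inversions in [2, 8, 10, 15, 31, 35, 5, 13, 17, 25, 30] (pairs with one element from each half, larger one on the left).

14 split inversions

Count, for every r in R, how many entries of L exceed r:
r = 5: 8, 10, 15, 31, 35 → 5
r = 13: 15, 31, 35 → 3
r = 17: 31, 35 → 2
r = 25: 31, 35 → 2
r = 30: 31, 35 → 2
Cross-inversions: 5 + 3 + 2 + 2 + 2 = 14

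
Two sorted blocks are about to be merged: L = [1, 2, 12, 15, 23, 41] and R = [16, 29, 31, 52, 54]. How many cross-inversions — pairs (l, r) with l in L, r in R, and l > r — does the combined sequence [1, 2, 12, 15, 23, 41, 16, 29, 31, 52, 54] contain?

Count, for every r in R, how many entries of L exceed r:
r = 16: 23, 41 → 2
r = 29: 41 → 1
r = 31: 41 → 1
r = 52: none → 0
r = 54: none → 0
Cross-inversions: 2 + 1 + 1 + 0 + 0 = 4

4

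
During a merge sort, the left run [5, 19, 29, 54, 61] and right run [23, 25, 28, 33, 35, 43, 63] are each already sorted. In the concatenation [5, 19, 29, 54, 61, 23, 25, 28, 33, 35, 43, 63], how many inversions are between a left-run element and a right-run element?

15 split inversions

For each element r of the right run, count left-run elements greater than r:
r = 23: 29, 54, 61 → 3
r = 25: 29, 54, 61 → 3
r = 28: 29, 54, 61 → 3
r = 33: 54, 61 → 2
r = 35: 54, 61 → 2
r = 43: 54, 61 → 2
r = 63: none → 0
Cross-inversions: 3 + 3 + 3 + 2 + 2 + 2 + 0 = 15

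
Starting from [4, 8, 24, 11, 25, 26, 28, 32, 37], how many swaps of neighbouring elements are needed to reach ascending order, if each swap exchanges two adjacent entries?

1

The minimum number of adjacent swaps to sort an array equals its inversion count, since every such swap removes exactly one inversion.
Count inversions — for each element, later elements that are smaller:
4: none → 0
8: none → 0
24: 11 → 1
11: none → 0
25: none → 0
26: none → 0
28: none → 0
32: none → 0
37: none → 0
Total inversions: 0 + 0 + 1 + 0 + 0 + 0 + 0 + 0 + 0 = 1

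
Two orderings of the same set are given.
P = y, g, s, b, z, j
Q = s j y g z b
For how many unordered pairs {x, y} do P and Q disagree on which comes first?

Assign each item its position (1..6) in the first ordering, then rewrite the second ordering as that position sequence:
positions: y→1, g→2, s→3, b→4, z→5, j→6
second ordering as positions: [3, 6, 1, 2, 5, 4]
Discordant pairs = inversions in this position sequence.
3: 1, 2 → 2
6: 1, 2, 5, 4 → 4
1: 0
2: 0
5: 4 → 1
4: 0
Total: 2 + 4 + 0 + 0 + 1 + 0 = 7

Disagreeing pairs: 7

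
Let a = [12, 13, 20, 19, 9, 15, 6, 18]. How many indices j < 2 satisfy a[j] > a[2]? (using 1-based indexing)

The element at index 2 is 13.
Elements before it: 12
None of them are larger than 13.

0 such elements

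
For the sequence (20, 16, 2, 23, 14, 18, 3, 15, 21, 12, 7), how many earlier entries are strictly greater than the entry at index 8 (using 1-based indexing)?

The element at index 8 is 15.
Elements before it: 20, 16, 2, 23, 14, 18, 3
Those larger than 15: 20, 16, 23, 18

4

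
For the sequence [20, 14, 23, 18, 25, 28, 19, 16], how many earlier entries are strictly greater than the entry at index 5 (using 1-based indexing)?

The element at index 5 is 25.
Elements before it: 20, 14, 23, 18
None of them are larger than 25.

0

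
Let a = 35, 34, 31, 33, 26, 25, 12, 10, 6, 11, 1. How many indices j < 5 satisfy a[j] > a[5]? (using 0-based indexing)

5

The element at index 5 is 25.
Elements before it: 35, 34, 31, 33, 26
Those larger than 25: 35, 34, 31, 33, 26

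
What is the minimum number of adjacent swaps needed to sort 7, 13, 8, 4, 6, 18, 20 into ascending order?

7

Each adjacent swap fixes exactly one inversion, so the minimum swap count equals the number of inversions.
Count inversions — for each element, later elements that are smaller:
7: 4, 6 → 2
13: 8, 4, 6 → 3
8: 4, 6 → 2
4: none → 0
6: none → 0
18: none → 0
20: none → 0
Total inversions: 2 + 3 + 2 + 0 + 0 + 0 + 0 = 7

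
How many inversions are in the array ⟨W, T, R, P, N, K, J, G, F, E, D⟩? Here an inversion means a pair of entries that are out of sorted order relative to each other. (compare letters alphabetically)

For each element, count later entries that are smaller:
W → T, R, P, N, K, J, G, F, E, D → 10
T → R, P, N, K, J, G, F, E, D → 9
R → P, N, K, J, G, F, E, D → 8
P → N, K, J, G, F, E, D → 7
N → K, J, G, F, E, D → 6
K → J, G, F, E, D → 5
J → G, F, E, D → 4
G → F, E, D → 3
F → E, D → 2
E → D → 1
D → none → 0
Sum: 10 + 9 + 8 + 7 + 6 + 5 + 4 + 3 + 2 + 1 + 0 = 55

There are 55 inversions.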